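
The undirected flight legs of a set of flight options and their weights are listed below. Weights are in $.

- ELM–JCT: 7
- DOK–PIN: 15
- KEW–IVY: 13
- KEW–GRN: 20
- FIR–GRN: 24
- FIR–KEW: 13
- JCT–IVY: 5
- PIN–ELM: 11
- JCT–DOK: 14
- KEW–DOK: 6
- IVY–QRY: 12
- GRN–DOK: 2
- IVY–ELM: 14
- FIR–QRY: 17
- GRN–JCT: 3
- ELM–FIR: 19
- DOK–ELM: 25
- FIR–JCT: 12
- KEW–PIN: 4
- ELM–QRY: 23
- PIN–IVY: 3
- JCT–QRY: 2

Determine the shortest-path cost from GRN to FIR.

Settle nodes by increasing distance from GRN:
GRN: 0
DOK: 2  (via GRN)
JCT: 3  (via GRN)
QRY: 5  (via JCT)
IVY: 8  (via JCT)
KEW: 8  (via DOK)
ELM: 10  (via JCT)
PIN: 11  (via IVY)
FIR: 15  (via JCT)
Shortest route: GRN–JCT–FIR = $15.

$15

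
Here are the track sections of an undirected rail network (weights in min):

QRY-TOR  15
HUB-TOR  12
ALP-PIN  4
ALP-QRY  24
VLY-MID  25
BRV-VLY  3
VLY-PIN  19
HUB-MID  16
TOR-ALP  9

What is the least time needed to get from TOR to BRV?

35 min

Candidate routes:
TOR–ALP–PIN–VLY–BRV: 9+4+19+3 = 35
TOR–HUB–MID–VLY–BRV: 12+16+25+3 = 56
Cheapest is TOR–ALP–PIN–VLY–BRV at 35 min.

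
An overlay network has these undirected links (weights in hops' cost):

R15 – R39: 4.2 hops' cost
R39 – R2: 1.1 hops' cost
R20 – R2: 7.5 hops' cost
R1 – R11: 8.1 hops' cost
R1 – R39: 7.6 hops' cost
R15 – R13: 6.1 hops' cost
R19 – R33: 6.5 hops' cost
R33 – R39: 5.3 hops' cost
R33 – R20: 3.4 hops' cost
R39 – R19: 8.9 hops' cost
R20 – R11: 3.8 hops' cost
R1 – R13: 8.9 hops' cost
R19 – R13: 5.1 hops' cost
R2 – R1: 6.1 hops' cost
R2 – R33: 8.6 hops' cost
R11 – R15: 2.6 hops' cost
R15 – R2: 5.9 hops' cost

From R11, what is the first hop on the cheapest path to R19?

Enumerating some paths:
R11–R15–R2–R39–R19: 2.6+5.9+1.1+8.9 = 18.5
R11–R15–R39–R19: 2.6+4.2+8.9 = 15.7
R11–R15–R13–R19: 2.6+6.1+5.1 = 13.8
R11–R20–R33–R19: 3.8+3.4+6.5 = 13.7
The minimum is 13.7 hops' cost via R11–R20–R33–R19.
So from R11 the first move is to R20.

R20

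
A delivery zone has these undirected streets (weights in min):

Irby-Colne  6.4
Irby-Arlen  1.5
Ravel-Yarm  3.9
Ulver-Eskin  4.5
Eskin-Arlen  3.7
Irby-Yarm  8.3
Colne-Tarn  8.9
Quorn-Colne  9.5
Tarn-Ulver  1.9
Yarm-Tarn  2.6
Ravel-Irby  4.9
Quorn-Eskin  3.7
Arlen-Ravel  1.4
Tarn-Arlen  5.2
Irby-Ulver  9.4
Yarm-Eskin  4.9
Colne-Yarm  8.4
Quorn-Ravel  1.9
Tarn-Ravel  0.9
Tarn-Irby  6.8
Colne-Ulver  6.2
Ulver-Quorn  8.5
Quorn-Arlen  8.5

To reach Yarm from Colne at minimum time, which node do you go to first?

Compare a few routes:
Colne–Yarm: 8.4 = 8.4
Colne–Irby–Arlen–Ravel–Tarn–Yarm: 6.4+1.5+1.4+0.9+2.6 = 12.8
Colne–Tarn–Yarm: 8.9+2.6 = 11.5
Colne–Ulver–Tarn–Yarm: 6.2+1.9+2.6 = 10.7
Cheapest is Colne–Yarm at 8.4 min.
So from Colne the first move is to Yarm.

Yarm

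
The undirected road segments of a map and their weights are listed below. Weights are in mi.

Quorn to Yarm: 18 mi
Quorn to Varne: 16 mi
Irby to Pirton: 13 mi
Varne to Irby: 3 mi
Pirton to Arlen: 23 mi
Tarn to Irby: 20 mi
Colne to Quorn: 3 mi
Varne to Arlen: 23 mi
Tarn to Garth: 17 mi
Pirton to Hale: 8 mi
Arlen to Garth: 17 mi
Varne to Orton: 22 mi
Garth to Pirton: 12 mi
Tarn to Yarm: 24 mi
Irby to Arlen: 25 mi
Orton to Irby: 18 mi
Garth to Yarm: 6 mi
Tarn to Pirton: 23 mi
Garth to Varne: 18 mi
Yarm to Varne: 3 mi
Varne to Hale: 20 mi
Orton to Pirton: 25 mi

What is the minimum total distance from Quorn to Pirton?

32 mi

Running Dijkstra from Quorn:
Quorn: 0
Colne: 3  (via Quorn)
Varne: 16  (via Quorn)
Yarm: 18  (via Quorn)
Irby: 19  (via Varne)
Garth: 24  (via Yarm)
Pirton: 32  (via Irby)
Shortest route: Quorn–Varne–Irby–Pirton = 32 mi.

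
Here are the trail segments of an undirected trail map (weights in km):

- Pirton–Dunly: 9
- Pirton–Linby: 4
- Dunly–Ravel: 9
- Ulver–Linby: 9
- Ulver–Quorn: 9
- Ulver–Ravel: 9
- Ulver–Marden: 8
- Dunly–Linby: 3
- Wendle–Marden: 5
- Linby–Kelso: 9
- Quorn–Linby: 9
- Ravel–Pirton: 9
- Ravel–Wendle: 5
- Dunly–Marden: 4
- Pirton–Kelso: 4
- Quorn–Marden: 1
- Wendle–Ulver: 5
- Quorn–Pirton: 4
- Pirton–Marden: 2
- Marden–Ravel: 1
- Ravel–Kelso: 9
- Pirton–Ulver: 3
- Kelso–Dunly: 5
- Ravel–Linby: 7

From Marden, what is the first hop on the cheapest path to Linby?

Compare a few routes:
Marden → Dunly → Linby: 4+3 = 7
Marden → Pirton → Linby: 2+4 = 6
Marden → Ravel → Linby: 1+7 = 8
Cheapest is Marden → Pirton → Linby at 6 km.
So from Marden the first move is to Pirton.

Pirton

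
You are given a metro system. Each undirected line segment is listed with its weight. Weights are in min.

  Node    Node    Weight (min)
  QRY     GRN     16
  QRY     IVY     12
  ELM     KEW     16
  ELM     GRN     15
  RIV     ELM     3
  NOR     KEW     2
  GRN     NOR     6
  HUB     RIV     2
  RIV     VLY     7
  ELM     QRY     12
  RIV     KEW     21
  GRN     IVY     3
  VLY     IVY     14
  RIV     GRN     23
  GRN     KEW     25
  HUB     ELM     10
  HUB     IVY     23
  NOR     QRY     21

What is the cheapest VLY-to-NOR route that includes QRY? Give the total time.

43 min

Shortest VLY→QRY: VLY → RIV → ELM → QRY = 22
Shortest QRY→NOR: QRY → NOR = 21
Total via QRY: 22 + 21 = 43 min.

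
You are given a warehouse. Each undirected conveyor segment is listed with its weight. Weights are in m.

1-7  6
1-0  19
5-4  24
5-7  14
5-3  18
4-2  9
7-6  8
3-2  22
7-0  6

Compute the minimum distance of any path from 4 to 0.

Shortest distances from 4:
4: 0
2: 9  (via 4)
5: 24  (via 4)
3: 31  (via 2)
7: 38  (via 5)
0: 44  (via 7)
Shortest route: 4 → 5 → 7 → 0 = 44 m.

44 m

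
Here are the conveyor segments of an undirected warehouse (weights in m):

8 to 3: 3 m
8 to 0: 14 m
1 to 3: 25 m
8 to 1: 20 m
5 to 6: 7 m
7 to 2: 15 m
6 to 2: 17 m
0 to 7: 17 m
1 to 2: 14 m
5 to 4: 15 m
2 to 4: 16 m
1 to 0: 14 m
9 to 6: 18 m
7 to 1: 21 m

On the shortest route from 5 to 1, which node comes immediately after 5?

6

Compare a few routes:
5 - 6 - 2 - 1: 7+17+14 = 38
5 - 4 - 2 - 1: 15+16+14 = 45
5 - 6 - 2 - 7 - 1: 7+17+15+21 = 60
The minimum is 38 m via 5 - 6 - 2 - 1.
So from 5 the first move is to 6.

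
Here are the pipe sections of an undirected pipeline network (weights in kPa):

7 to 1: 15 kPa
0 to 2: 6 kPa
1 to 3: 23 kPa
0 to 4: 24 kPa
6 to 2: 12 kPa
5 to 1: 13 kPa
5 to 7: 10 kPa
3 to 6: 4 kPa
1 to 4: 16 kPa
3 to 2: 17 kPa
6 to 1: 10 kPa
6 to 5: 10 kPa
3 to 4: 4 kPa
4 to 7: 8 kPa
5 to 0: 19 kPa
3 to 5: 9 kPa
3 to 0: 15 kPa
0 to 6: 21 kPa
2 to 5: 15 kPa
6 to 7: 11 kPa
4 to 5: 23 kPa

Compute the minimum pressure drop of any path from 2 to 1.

Enumerating some paths:
2 - 5 - 1: 15+13 = 28
2 - 6 - 1: 12+10 = 22
2 - 3 - 6 - 1: 17+4+10 = 31
The minimum is 22 kPa via 2 - 6 - 1.

22 kPa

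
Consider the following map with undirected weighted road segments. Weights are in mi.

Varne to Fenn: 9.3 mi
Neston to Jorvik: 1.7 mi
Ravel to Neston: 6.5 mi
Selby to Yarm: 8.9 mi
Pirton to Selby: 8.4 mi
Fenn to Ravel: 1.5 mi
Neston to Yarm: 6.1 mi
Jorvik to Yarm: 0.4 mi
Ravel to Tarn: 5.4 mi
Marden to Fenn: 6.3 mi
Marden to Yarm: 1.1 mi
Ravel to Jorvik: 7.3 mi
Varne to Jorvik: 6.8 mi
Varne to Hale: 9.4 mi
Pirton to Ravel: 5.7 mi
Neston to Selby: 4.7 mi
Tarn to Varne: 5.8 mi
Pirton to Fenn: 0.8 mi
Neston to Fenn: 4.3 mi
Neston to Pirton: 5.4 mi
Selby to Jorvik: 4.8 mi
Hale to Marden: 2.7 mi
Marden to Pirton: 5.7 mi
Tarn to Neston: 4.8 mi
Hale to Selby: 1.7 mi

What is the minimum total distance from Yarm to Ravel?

Running Dijkstra from Yarm:
Yarm: 0
Jorvik: 0.4  (via Yarm)
Marden: 1.1  (via Yarm)
Neston: 2.1  (via Jorvik)
Hale: 3.8  (via Marden)
Selby: 5.2  (via Jorvik)
Fenn: 6.4  (via Neston)
Pirton: 6.8  (via Marden)
Tarn: 6.9  (via Neston)
Varne: 7.2  (via Jorvik)
Ravel: 7.7  (via Jorvik)
Shortest route: Yarm–Jorvik–Ravel = 7.7 mi.

7.7 mi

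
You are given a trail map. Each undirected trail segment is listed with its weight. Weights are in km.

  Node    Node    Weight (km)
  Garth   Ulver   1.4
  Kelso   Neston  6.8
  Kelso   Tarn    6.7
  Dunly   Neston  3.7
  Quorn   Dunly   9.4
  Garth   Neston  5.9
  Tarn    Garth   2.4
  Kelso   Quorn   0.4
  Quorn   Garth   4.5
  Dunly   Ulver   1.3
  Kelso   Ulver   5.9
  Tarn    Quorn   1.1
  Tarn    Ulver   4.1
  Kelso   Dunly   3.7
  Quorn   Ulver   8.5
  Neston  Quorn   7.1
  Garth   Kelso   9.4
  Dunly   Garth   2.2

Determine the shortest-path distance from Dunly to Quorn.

4.1 km

Compare a few routes:
Dunly–Kelso–Quorn: 3.7+0.4 = 4.1
Dunly–Ulver–Garth–Tarn–Quorn: 1.3+1.4+2.4+1.1 = 6.2
Dunly–Garth–Tarn–Quorn: 2.2+2.4+1.1 = 5.7
The minimum is 4.1 km via Dunly–Kelso–Quorn.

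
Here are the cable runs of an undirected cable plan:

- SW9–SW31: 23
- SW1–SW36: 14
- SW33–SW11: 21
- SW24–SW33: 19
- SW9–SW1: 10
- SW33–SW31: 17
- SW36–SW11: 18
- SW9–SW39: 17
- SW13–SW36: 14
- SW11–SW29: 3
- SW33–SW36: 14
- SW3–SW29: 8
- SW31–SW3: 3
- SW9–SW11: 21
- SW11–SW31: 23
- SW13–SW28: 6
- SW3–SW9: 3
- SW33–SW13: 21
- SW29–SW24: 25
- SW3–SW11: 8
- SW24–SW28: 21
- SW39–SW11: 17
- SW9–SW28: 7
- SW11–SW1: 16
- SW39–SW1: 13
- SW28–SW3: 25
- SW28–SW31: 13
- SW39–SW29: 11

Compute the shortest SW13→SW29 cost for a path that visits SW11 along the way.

27

Best SW13 to SW11: SW13 → SW28 → SW9 → SW3 → SW11 costing 24
Best SW11 to SW29: SW11 → SW29 costing 3
Total via SW11: 24 + 3 = 27.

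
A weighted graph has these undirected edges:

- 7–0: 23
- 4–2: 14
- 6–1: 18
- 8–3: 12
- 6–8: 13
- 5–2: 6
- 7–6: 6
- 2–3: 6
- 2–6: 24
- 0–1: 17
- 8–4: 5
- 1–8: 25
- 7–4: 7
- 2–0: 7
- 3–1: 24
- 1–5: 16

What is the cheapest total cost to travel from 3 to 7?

Candidate routes:
3–2–4–7: 6+14+7 = 27
3–2–6–7: 6+24+6 = 36
3–8–4–7: 12+5+7 = 24
3–8–6–7: 12+13+6 = 31
The minimum is 24 via 3–8–4–7.

24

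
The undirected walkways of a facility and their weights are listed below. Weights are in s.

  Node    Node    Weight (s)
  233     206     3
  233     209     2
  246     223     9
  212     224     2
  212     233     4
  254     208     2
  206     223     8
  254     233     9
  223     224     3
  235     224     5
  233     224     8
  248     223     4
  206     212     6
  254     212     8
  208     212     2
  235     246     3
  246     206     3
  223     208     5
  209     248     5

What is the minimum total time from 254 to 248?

11 s

Running Dijkstra from 254:
254: 0
208: 2  (via 254)
212: 4  (via 208)
224: 6  (via 212)
223: 7  (via 208)
233: 8  (via 212)
209: 10  (via 233)
206: 10  (via 212)
235: 11  (via 224)
248: 11  (via 223)
Shortest route: 254–208–223–248 = 11 s.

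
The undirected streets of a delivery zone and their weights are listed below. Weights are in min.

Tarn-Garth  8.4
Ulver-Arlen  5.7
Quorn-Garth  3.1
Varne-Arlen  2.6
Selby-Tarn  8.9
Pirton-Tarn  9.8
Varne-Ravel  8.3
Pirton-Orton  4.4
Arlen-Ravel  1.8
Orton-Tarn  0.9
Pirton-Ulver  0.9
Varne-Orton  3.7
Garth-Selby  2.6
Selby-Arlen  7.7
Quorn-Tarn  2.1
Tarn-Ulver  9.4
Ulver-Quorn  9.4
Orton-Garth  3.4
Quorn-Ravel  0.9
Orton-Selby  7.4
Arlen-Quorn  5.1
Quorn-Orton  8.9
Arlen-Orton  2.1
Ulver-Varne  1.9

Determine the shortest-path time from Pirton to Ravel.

Candidate routes:
Pirton–Orton–Arlen–Ravel: 4.4+2.1+1.8 = 8.3
Pirton–Orton–Tarn–Quorn–Ravel: 4.4+0.9+2.1+0.9 = 8.3
Pirton–Ulver–Varne–Arlen–Ravel: 0.9+1.9+2.6+1.8 = 7.2
Pirton–Ulver–Arlen–Ravel: 0.9+5.7+1.8 = 8.4
The minimum is 7.2 min via Pirton–Ulver–Varne–Arlen–Ravel.

7.2 min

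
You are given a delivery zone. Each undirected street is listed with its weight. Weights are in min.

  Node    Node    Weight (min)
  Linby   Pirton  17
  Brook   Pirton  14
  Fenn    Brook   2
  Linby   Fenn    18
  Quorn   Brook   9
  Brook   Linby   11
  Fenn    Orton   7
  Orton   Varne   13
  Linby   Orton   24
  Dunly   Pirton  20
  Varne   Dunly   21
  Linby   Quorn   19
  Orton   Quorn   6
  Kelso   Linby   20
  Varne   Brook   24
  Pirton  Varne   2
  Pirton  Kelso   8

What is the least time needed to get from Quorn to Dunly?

40 min

Enumerating some paths:
Quorn–Orton–Varne–Pirton–Dunly: 6+13+2+20 = 41
Quorn–Brook–Pirton–Dunly: 9+14+20 = 43
Quorn–Orton–Varne–Dunly: 6+13+21 = 40
The minimum is 40 min via Quorn–Orton–Varne–Dunly.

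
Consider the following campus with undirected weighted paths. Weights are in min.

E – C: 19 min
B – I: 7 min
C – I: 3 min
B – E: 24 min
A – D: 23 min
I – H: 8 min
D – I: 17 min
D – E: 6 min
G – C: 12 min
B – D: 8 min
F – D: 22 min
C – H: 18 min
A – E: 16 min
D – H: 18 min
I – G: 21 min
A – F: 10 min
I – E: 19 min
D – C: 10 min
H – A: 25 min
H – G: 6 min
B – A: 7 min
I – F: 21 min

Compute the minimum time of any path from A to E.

Enumerating some paths:
A–D–E: 23+6 = 29
A–B–D–E: 7+8+6 = 21
A–B–E: 7+24 = 31
A–E: 16 = 16
Cheapest is A–E at 16 min.

16 min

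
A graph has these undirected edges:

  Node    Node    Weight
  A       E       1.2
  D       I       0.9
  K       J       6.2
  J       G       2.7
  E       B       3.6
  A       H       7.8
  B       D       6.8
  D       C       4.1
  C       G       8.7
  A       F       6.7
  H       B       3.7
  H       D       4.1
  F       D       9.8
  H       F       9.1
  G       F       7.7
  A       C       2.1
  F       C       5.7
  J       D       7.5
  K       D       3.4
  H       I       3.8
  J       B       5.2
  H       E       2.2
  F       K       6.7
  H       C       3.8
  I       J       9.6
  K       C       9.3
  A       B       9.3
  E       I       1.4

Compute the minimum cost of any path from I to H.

Shortest distances from I:
I: 0
D: 0.9  (via I)
E: 1.4  (via I)
A: 2.6  (via E)
H: 3.6  (via E)
Shortest route: I–E–H = 3.6.

3.6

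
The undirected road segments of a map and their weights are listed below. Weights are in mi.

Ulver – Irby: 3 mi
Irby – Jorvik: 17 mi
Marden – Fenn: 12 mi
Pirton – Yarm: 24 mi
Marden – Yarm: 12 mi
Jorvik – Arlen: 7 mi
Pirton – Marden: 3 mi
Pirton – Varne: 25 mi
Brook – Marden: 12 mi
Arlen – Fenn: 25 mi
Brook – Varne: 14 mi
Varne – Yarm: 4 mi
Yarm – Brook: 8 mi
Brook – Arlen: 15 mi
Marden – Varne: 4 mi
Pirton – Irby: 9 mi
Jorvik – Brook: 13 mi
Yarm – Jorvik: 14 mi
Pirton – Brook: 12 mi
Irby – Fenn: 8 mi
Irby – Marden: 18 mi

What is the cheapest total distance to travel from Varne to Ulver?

19 mi

Compare a few routes:
Varne → Marden → Irby → Ulver: 4+18+3 = 25
Varne → Marden → Pirton → Irby → Ulver: 4+3+9+3 = 19
Cheapest is Varne → Marden → Pirton → Irby → Ulver at 19 mi.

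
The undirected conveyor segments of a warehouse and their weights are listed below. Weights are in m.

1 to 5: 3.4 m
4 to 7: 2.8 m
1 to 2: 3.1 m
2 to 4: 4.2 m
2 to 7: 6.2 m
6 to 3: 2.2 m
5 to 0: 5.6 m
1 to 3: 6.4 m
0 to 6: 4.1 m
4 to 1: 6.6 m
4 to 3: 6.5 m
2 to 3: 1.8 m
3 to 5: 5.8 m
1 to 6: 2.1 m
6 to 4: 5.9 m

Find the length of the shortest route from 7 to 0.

12.8 m

Running Dijkstra from 7:
7: 0
4: 2.8  (via 7)
2: 6.2  (via 7)
3: 8  (via 2)
6: 8.7  (via 4)
1: 9.3  (via 2)
5: 12.7  (via 1)
0: 12.8  (via 6)
Shortest route: 7–4–6–0 = 12.8 m.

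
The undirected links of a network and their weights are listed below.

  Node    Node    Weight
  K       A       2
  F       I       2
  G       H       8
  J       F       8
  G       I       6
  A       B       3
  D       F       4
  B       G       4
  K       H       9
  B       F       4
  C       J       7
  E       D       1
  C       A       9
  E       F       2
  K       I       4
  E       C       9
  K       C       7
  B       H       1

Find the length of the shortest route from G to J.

Compare a few routes:
G–B–A–C–J: 4+3+9+7 = 23
G–H–B–F–J: 8+1+4+8 = 21
G–B–F–J: 4+4+8 = 16
The minimum is 16 via G–B–F–J.

16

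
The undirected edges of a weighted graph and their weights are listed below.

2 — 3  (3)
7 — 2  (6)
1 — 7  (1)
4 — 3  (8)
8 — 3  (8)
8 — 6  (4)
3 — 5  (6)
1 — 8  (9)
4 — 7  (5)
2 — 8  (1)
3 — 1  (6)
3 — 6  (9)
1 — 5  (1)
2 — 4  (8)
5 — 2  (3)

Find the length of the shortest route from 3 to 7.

Candidate routes:
3 → 1 → 7: 6+1 = 7
3 → 5 → 1 → 7: 6+1+1 = 8
The minimum is 7 via 3 → 1 → 7.

7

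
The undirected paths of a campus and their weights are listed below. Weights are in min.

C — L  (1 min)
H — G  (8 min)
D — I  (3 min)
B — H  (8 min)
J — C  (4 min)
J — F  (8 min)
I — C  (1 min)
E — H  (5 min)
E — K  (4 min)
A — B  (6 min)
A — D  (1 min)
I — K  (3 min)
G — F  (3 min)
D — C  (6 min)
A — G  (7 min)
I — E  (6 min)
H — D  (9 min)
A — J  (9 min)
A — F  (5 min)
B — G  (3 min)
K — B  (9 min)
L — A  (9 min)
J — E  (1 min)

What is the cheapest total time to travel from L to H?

Running Dijkstra from L:
L: 0
C: 1  (via L)
I: 2  (via C)
D: 5  (via I)
J: 5  (via C)
K: 5  (via I)
A: 6  (via D)
E: 6  (via J)
F: 11  (via A)
H: 11  (via E)
Shortest route: L–C–J–E–H = 11 min.

11 min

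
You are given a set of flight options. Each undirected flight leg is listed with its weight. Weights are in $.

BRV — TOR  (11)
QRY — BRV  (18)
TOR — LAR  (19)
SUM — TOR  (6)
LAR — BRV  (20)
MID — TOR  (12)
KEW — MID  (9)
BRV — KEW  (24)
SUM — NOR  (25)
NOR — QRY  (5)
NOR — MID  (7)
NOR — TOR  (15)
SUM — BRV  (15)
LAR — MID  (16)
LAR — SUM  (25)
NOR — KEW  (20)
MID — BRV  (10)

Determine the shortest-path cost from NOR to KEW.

Enumerating some paths:
NOR - KEW: 20 = 20
NOR - TOR - MID - KEW: 15+12+9 = 36
NOR - MID - KEW: 7+9 = 16
Cheapest is NOR - MID - KEW at $16.

$16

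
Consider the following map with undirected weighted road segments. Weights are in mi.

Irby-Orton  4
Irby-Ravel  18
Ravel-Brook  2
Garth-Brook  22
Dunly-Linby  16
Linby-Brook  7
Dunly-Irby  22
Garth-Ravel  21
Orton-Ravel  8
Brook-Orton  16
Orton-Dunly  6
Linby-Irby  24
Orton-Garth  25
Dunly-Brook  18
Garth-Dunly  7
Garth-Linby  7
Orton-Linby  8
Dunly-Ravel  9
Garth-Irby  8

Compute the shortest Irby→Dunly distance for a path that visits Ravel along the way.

Best Irby to Ravel: Irby–Orton–Ravel costing 12
Best Ravel to Dunly: Ravel–Dunly costing 9
Total via Ravel: 12 + 9 = 21 mi.

21 mi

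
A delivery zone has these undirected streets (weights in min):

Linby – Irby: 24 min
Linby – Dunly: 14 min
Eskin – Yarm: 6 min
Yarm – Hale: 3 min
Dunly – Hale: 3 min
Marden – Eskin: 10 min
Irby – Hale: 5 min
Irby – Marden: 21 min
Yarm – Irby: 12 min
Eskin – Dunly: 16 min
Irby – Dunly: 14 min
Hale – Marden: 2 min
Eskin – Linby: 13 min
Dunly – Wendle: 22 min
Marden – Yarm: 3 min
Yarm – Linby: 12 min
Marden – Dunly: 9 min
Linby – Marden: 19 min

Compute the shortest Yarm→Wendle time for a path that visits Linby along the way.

Shortest Yarm→Linby: Yarm–Linby = 12
Best Linby to Wendle: Linby–Dunly–Wendle costing 36
Total via Linby: 12 + 36 = 48 min.

48 min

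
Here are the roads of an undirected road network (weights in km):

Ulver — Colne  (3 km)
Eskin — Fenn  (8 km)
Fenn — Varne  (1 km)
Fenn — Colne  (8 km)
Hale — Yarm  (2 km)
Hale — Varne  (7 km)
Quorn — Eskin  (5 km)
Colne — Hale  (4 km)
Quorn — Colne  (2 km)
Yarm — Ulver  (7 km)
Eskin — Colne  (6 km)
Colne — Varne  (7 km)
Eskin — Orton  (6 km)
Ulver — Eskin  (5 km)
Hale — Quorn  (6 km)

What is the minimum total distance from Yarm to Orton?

Candidate routes:
Yarm - Hale - Colne - Eskin - Orton: 2+4+6+6 = 18
Yarm - Hale - Colne - Quorn - Eskin - Orton: 2+4+2+5+6 = 19
Yarm - Hale - Quorn - Eskin - Orton: 2+6+5+6 = 19
Cheapest is Yarm - Hale - Colne - Eskin - Orton at 18 km.

18 km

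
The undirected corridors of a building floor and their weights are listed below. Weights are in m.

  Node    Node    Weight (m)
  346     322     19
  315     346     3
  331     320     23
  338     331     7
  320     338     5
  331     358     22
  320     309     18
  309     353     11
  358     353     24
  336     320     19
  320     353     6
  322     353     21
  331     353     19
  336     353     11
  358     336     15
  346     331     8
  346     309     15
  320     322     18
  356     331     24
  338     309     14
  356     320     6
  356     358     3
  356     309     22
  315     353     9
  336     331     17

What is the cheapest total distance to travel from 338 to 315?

18 m

Enumerating some paths:
338–309–346–315: 14+15+3 = 32
338–320–353–315: 5+6+9 = 20
338–331–346–315: 7+8+3 = 18
Cheapest is 338–331–346–315 at 18 m.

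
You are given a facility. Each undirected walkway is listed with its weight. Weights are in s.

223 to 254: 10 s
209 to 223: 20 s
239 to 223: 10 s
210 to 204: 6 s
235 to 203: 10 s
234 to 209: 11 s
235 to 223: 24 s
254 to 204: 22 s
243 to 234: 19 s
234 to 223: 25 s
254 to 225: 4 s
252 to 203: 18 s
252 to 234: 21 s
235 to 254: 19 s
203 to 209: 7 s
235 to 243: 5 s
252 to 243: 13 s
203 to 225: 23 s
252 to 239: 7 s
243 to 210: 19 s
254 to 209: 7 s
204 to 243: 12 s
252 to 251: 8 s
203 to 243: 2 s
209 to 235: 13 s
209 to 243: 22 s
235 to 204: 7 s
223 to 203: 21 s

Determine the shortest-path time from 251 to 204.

33 s

Compare a few routes:
251 - 252 - 243 - 204: 8+13+12 = 33
251 - 252 - 203 - 243 - 204: 8+18+2+12 = 40
251 - 252 - 203 - 243 - 235 - 204: 8+18+2+5+7 = 40
Cheapest is 251 - 252 - 243 - 204 at 33 s.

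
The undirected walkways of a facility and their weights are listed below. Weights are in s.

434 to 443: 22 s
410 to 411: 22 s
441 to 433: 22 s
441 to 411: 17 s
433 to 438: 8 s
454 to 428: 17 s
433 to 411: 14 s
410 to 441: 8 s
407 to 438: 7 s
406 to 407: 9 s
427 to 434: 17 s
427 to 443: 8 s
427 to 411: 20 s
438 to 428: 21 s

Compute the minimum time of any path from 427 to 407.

49 s

Settle nodes by increasing distance from 427:
427: 0
443: 8  (via 427)
434: 17  (via 427)
411: 20  (via 427)
433: 34  (via 411)
441: 37  (via 411)
410: 42  (via 411)
438: 42  (via 433)
407: 49  (via 438)
Shortest route: 427 → 411 → 433 → 438 → 407 = 49 s.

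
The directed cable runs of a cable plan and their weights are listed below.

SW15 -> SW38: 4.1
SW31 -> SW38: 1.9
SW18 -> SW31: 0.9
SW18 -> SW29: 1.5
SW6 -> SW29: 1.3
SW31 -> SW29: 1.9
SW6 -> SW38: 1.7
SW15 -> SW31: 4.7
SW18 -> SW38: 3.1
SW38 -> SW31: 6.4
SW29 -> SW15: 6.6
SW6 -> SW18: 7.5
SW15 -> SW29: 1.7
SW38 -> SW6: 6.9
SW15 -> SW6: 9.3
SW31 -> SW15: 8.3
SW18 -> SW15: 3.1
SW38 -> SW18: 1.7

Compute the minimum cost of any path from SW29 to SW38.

Enumerating some paths:
SW29 → SW15 → SW6 → SW18 → SW31 → SW38: 6.6+9.3+7.5+0.9+1.9 = 26.2
SW29 → SW15 → SW38: 6.6+4.1 = 10.7
SW29 → SW15 → SW6 → SW38: 6.6+9.3+1.7 = 17.6
SW29 → SW15 → SW31 → SW38: 6.6+4.7+1.9 = 13.2
The minimum is 10.7 via SW29 → SW15 → SW38.

10.7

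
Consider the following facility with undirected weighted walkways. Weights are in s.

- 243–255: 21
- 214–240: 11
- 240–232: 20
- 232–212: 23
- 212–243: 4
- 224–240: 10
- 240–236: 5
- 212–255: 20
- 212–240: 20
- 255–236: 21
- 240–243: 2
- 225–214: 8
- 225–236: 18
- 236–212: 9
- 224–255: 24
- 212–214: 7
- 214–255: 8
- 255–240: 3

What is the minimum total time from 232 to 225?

Enumerating some paths:
232 - 240 - 214 - 225: 20+11+8 = 39
232 - 212 - 214 - 225: 23+7+8 = 38
Cheapest is 232 - 212 - 214 - 225 at 38 s.

38 s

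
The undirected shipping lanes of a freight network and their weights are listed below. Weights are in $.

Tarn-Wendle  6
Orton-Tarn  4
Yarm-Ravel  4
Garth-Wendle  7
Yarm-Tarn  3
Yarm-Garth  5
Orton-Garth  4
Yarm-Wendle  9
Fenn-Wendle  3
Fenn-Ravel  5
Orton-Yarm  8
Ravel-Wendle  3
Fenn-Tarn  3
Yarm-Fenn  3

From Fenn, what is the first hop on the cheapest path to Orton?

Compare a few routes:
Fenn - Yarm - Tarn - Orton: 3+3+4 = 10
Fenn - Tarn - Orton: 3+4 = 7
Cheapest is Fenn - Tarn - Orton at $7.
So from Fenn the first move is to Tarn.

Tarn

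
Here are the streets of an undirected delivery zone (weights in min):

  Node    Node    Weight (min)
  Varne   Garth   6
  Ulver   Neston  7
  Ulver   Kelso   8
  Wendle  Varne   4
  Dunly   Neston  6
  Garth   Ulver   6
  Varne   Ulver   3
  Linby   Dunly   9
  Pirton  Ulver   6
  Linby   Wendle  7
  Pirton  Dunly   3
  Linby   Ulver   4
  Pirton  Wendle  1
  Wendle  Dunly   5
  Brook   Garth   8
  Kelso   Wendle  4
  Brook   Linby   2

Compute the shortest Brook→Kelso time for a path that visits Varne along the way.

17 min

Shortest Brook→Varne: Brook → Linby → Ulver → Varne = 9
Best Varne to Kelso: Varne → Wendle → Kelso costing 8
Total via Varne: 9 + 8 = 17 min.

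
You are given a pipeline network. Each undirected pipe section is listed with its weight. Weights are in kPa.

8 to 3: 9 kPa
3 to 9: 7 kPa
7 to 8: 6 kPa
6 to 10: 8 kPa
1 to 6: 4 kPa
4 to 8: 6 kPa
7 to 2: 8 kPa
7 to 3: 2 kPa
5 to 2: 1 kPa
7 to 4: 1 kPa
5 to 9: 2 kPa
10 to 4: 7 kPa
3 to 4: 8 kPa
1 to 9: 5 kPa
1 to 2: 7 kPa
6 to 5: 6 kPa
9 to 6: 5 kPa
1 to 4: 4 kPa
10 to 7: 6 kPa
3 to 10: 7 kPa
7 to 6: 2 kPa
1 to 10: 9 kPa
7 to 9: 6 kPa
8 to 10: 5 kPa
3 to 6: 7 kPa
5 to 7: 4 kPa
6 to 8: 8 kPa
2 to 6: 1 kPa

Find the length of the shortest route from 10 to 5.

Running Dijkstra from 10:
10: 0
8: 5  (via 10)
7: 6  (via 10)
3: 7  (via 10)
4: 7  (via 10)
6: 8  (via 10)
1: 9  (via 10)
2: 9  (via 6)
5: 10  (via 7)
Shortest route: 10–7–5 = 10 kPa.

10 kPa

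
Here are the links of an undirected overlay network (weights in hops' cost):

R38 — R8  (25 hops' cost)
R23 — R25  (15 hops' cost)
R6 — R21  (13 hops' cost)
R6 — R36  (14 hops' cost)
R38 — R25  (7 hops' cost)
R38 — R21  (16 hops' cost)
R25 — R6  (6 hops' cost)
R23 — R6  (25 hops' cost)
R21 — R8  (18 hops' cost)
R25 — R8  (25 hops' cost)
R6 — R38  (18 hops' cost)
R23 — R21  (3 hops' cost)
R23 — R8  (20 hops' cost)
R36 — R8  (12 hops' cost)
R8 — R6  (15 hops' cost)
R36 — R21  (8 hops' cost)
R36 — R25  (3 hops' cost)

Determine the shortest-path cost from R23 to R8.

20 hops' cost

Running Dijkstra from R23:
R23: 0
R21: 3  (via R23)
R36: 11  (via R21)
R25: 14  (via R36)
R6: 16  (via R21)
R38: 19  (via R21)
R8: 20  (via R23)
Shortest route: R23 → R8 = 20 hops' cost.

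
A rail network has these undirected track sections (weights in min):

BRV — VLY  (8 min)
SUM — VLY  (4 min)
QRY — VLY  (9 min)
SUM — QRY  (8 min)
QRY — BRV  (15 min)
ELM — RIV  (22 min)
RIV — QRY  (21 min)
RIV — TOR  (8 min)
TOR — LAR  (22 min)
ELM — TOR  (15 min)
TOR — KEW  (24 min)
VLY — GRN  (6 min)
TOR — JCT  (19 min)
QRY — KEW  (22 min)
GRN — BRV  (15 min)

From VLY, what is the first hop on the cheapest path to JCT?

QRY

Enumerating some paths:
VLY → QRY → RIV → TOR → JCT: 9+21+8+19 = 57
VLY → SUM → QRY → RIV → TOR → JCT: 4+8+21+8+19 = 60
The minimum is 57 min via VLY → QRY → RIV → TOR → JCT.
So from VLY the first move is to QRY.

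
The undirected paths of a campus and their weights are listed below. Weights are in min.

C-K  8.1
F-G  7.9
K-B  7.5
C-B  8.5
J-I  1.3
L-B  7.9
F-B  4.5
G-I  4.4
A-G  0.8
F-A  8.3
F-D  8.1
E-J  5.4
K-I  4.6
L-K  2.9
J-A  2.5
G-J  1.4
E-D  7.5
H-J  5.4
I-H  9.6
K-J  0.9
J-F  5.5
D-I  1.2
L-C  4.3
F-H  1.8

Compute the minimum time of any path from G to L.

Running Dijkstra from G:
G: 0
A: 0.8  (via G)
J: 1.4  (via G)
K: 2.3  (via J)
I: 2.7  (via J)
D: 3.9  (via I)
L: 5.2  (via K)
Shortest route: G → J → K → L = 5.2 min.

5.2 min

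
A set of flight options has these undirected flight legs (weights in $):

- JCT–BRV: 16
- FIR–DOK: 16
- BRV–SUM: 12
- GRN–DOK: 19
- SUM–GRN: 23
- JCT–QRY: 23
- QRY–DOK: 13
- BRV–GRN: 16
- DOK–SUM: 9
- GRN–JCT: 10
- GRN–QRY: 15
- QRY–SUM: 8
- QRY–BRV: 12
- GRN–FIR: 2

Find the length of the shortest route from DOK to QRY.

$13

Running Dijkstra from DOK:
DOK: 0
SUM: 9  (via DOK)
QRY: 13  (via DOK)
Shortest route: DOK–QRY = $13.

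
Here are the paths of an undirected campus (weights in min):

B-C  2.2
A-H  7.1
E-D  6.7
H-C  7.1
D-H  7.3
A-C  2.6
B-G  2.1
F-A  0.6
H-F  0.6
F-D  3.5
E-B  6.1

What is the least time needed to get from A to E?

Shortest distances from A:
A: 0
F: 0.6  (via A)
H: 1.2  (via F)
C: 2.6  (via A)
D: 4.1  (via F)
B: 4.8  (via C)
G: 6.9  (via B)
E: 10.8  (via D)
Shortest route: A–F–D–E = 10.8 min.

10.8 min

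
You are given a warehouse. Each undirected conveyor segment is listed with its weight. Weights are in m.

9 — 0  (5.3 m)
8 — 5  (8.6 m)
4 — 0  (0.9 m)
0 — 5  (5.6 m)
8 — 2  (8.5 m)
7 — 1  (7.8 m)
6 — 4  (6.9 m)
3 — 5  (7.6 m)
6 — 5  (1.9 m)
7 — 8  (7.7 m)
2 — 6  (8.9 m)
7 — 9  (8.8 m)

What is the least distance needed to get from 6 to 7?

Candidate routes:
6–5–0–9–7: 1.9+5.6+5.3+8.8 = 21.6
6–5–8–7: 1.9+8.6+7.7 = 18.2
Cheapest is 6–5–8–7 at 18.2 m.

18.2 m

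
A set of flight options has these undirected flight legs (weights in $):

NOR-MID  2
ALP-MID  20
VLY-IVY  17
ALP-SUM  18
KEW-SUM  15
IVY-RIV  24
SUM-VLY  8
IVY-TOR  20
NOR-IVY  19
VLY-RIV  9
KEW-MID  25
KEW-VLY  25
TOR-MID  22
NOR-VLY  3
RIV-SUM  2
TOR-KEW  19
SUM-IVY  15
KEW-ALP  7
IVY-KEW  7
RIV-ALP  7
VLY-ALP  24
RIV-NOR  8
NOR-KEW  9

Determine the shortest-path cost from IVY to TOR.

Running Dijkstra from IVY:
IVY: 0
KEW: 7  (via IVY)
ALP: 14  (via KEW)
SUM: 15  (via IVY)
NOR: 16  (via KEW)
VLY: 17  (via IVY)
RIV: 17  (via SUM)
MID: 18  (via NOR)
TOR: 20  (via IVY)
Shortest route: IVY–TOR = $20.

$20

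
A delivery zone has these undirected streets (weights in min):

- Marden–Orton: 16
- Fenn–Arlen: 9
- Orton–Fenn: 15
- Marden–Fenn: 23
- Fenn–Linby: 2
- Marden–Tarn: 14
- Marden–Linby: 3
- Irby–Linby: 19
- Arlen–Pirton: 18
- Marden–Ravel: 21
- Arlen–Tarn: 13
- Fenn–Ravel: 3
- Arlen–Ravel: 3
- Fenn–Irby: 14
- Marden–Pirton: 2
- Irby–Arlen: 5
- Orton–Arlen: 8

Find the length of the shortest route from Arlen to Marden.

11 min

Shortest distances from Arlen:
Arlen: 0
Ravel: 3  (via Arlen)
Irby: 5  (via Arlen)
Fenn: 6  (via Ravel)
Linby: 8  (via Fenn)
Orton: 8  (via Arlen)
Marden: 11  (via Linby)
Shortest route: Arlen–Ravel–Fenn–Linby–Marden = 11 min.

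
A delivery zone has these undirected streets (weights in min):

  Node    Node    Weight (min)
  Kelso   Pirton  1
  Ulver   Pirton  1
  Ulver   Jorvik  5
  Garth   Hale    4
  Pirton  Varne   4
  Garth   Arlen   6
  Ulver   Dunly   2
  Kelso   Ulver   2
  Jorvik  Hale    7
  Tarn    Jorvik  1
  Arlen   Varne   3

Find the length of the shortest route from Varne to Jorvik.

10 min

Candidate routes:
Varne–Pirton–Kelso–Ulver–Jorvik: 4+1+2+5 = 12
Varne–Pirton–Ulver–Jorvik: 4+1+5 = 10
The minimum is 10 min via Varne–Pirton–Ulver–Jorvik.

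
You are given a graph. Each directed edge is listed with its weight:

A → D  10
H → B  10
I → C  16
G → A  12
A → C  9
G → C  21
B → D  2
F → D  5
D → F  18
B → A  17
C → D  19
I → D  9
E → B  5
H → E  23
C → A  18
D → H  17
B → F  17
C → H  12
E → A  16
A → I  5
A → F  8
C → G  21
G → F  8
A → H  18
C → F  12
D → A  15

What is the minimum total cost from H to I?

Settle nodes by increasing distance from H:
H: 0
B: 10  (via H)
D: 12  (via B)
E: 23  (via H)
A: 27  (via B)
F: 27  (via B)
I: 32  (via A)
Shortest route: H → B → A → I = 32.

32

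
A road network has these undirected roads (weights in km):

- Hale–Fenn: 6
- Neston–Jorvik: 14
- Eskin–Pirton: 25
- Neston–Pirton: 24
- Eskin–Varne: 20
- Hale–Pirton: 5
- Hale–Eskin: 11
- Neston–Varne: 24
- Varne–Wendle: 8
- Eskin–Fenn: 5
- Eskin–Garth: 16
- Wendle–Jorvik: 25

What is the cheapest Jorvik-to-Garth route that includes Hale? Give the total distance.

70 km

Best Jorvik to Hale: Jorvik–Neston–Pirton–Hale costing 43
Shortest Hale→Garth: Hale–Eskin–Garth = 27
Total via Hale: 43 + 27 = 70 km.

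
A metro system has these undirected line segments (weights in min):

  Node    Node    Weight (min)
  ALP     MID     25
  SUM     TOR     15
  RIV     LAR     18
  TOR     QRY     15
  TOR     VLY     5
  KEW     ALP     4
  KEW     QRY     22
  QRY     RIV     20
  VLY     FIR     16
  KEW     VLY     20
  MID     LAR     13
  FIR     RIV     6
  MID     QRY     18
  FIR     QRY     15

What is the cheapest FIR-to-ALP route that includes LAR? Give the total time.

Shortest FIR→LAR: FIR → RIV → LAR = 24
Shortest LAR→ALP: LAR → MID → ALP = 38
Total via LAR: 24 + 38 = 62 min.

62 min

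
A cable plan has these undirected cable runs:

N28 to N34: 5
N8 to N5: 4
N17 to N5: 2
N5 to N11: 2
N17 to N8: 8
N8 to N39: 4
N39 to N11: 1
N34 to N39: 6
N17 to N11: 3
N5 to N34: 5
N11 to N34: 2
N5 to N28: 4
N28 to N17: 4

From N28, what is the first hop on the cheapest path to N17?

Enumerating some paths:
N28 - N5 - N11 - N17: 4+2+3 = 9
N28 - N17: 4 = 4
N28 - N5 - N17: 4+2 = 6
Cheapest is N28 - N17 at 4.
So from N28 the first move is to N17.

N17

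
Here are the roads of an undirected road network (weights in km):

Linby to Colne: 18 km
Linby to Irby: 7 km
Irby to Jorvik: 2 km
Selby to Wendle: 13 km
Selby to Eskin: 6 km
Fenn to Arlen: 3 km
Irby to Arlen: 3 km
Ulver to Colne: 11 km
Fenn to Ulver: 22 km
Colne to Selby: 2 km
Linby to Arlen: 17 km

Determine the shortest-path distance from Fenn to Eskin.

Enumerating some paths:
Fenn–Ulver–Colne–Selby–Eskin: 22+11+2+6 = 41
Fenn–Arlen–Irby–Linby–Colne–Selby–Eskin: 3+3+7+18+2+6 = 39
The minimum is 39 km via Fenn–Arlen–Irby–Linby–Colne–Selby–Eskin.

39 km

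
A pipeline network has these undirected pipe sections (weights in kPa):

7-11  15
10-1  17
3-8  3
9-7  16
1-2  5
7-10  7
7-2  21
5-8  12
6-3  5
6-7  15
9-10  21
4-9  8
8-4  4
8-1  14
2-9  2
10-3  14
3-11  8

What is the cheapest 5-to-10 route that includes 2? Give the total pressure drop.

48 kPa

Best 5 to 2: 5 → 8 → 4 → 9 → 2 costing 26
Shortest 2→10: 2 → 1 → 10 = 22
Total via 2: 26 + 22 = 48 kPa.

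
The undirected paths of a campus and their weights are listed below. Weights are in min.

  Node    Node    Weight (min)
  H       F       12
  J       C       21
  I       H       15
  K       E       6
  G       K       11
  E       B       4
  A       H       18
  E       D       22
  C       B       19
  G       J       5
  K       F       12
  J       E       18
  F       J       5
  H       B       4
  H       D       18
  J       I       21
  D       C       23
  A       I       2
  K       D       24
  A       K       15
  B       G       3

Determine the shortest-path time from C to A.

Shortest distances from C:
C: 0
B: 19  (via C)
J: 21  (via C)
G: 22  (via B)
D: 23  (via C)
E: 23  (via B)
H: 23  (via B)
F: 26  (via J)
K: 29  (via E)
I: 38  (via H)
A: 40  (via I)
Shortest route: C → B → H → I → A = 40 min.

40 min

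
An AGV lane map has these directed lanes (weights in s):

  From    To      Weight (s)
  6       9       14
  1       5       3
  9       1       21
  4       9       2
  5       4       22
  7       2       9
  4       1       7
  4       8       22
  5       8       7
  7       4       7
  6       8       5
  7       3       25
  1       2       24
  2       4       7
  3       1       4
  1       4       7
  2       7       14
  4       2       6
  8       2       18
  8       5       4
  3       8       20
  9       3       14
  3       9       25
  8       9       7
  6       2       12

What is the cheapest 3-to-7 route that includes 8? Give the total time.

Shortest 3→8: 3–1–5–8 = 14
Best 8 to 7: 8–2–7 costing 32
Total via 8: 14 + 32 = 46 s.

46 s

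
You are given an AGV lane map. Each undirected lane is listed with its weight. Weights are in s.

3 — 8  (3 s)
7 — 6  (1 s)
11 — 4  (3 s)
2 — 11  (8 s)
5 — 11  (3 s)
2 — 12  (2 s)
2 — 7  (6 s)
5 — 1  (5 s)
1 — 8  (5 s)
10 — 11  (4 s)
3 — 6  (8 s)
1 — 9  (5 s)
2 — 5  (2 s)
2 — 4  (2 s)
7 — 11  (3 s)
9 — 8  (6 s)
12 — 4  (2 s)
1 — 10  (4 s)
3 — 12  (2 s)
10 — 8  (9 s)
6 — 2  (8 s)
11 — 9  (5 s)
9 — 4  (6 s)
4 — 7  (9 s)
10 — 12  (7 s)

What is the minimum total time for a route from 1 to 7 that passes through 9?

Best 1 to 9: 1 → 9 costing 5
Best 9 to 7: 9 → 11 → 7 costing 8
Total via 9: 5 + 8 = 13 s.

13 s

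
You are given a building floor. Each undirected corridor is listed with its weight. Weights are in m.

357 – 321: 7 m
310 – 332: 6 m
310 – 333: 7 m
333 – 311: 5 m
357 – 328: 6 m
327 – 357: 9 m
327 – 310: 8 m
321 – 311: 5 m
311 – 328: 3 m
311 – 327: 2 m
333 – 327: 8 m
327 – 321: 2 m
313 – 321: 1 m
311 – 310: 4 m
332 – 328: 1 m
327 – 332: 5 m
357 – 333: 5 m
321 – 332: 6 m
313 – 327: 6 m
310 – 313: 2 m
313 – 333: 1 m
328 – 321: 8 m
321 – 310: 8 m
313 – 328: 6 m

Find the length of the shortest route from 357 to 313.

6 m

Running Dijkstra from 357:
357: 0
333: 5  (via 357)
328: 6  (via 357)
313: 6  (via 333)
Shortest route: 357 → 333 → 313 = 6 m.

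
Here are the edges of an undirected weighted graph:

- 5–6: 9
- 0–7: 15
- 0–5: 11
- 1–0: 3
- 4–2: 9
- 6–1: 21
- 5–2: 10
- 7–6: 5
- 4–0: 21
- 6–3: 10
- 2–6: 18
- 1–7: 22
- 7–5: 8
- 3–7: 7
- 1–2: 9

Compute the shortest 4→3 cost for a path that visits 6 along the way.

Shortest 4→6: 4 → 2 → 6 = 27
Shortest 6→3: 6 → 3 = 10
Total via 6: 27 + 10 = 37.

37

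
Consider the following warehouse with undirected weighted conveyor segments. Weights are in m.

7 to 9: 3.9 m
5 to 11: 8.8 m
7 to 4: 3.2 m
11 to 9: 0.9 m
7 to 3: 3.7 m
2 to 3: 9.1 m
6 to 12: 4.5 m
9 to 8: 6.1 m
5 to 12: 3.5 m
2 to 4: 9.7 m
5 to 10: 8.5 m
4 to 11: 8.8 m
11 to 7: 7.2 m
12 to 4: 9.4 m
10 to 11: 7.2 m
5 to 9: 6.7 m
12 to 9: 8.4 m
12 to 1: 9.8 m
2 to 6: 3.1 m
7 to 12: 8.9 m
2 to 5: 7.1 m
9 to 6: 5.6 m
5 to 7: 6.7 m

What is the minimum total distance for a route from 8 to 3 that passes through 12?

Best 8 to 12: 8–9–12 costing 14.5
Shortest 12→3: 12–7–3 = 12.6
Total via 12: 14.5 + 12.6 = 27.1 m.

27.1 m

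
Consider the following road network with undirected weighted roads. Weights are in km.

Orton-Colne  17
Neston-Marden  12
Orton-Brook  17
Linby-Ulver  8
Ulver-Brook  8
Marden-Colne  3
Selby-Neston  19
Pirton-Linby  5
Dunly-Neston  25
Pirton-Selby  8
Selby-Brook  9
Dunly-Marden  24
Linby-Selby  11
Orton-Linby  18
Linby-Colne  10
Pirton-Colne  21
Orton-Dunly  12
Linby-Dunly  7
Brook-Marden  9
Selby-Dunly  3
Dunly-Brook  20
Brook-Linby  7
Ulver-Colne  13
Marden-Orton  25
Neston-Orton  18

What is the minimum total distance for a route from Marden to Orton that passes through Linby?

31 km

Shortest Marden→Linby: Marden → Colne → Linby = 13
Shortest Linby→Orton: Linby → Orton = 18
Total via Linby: 13 + 18 = 31 km.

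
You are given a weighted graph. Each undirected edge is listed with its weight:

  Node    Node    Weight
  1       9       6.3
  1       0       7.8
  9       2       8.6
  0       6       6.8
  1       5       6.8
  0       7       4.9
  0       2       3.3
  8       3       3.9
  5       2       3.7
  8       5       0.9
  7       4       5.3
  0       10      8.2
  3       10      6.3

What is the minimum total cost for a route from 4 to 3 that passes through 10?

Best 4 to 10: 4 → 7 → 0 → 10 costing 18.4
Shortest 10→3: 10 → 3 = 6.3
Total via 10: 18.4 + 6.3 = 24.7.

24.7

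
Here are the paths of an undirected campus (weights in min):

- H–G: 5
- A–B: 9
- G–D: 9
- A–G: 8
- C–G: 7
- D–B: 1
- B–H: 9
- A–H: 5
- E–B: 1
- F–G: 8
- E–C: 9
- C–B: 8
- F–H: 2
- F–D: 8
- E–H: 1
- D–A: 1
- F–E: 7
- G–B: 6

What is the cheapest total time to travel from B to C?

8 min

Shortest distances from B:
B: 0
D: 1  (via B)
E: 1  (via B)
A: 2  (via D)
H: 2  (via E)
F: 4  (via H)
G: 6  (via B)
C: 8  (via B)
Shortest route: B → C = 8 min.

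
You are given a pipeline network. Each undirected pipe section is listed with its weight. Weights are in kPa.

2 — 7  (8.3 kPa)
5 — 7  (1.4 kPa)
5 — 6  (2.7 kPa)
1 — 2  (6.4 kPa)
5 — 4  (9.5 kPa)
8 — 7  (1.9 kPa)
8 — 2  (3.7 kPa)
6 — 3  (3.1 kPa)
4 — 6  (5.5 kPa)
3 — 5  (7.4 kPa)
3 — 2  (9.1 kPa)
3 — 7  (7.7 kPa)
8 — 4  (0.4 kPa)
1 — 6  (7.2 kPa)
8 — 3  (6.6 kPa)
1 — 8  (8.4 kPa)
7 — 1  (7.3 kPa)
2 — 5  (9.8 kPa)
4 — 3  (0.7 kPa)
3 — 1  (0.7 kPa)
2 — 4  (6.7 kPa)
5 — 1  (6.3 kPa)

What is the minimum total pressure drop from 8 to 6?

Enumerating some paths:
8–4–6: 0.4+5.5 = 5.9
8–4–3–6: 0.4+0.7+3.1 = 4.2
8–7–5–6: 1.9+1.4+2.7 = 6
The minimum is 4.2 kPa via 8–4–3–6.

4.2 kPa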